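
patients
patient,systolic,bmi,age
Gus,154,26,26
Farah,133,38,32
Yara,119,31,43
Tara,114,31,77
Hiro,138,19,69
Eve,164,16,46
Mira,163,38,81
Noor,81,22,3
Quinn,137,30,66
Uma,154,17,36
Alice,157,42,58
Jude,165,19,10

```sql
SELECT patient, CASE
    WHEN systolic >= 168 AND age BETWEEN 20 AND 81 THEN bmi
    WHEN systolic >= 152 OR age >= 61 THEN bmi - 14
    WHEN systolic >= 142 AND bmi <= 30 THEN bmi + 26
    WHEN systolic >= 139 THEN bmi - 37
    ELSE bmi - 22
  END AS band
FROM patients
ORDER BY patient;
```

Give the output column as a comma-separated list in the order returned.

28, 2, 16, 12, 5, 5, 24, 0, 16, 17, 3, 9

patient=Alice: systolic >= 152 OR age >= 61 → 28
patient=Eve: systolic >= 152 OR age >= 61 → 2
patient=Farah: ELSE → 16
patient=Gus: systolic >= 152 OR age >= 61 → 12
patient=Hiro: systolic >= 152 OR age >= 61 → 5
patient=Jude: systolic >= 152 OR age >= 61 → 5
patient=Mira: systolic >= 152 OR age >= 61 → 24
patient=Noor: ELSE → 0
patient=Quinn: systolic >= 152 OR age >= 61 → 16
patient=Tara: systolic >= 152 OR age >= 61 → 17
patient=Uma: systolic >= 152 OR age >= 61 → 3
patient=Yara: ELSE → 9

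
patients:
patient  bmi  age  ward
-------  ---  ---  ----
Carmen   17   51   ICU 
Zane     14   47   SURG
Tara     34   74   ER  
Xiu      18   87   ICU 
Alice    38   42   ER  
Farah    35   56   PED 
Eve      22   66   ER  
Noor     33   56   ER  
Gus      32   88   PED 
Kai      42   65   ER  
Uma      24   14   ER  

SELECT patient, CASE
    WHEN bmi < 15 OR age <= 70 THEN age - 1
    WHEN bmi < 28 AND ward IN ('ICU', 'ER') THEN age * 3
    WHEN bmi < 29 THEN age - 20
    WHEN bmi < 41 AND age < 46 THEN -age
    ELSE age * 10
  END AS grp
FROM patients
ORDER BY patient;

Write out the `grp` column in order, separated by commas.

patient=Alice: bmi < 15 OR age <= 70 → 41
patient=Carmen: bmi < 15 OR age <= 70 → 50
patient=Eve: bmi < 15 OR age <= 70 → 65
patient=Farah: bmi < 15 OR age <= 70 → 55
patient=Gus: ELSE → 880
patient=Kai: bmi < 15 OR age <= 70 → 64
patient=Noor: bmi < 15 OR age <= 70 → 55
patient=Tara: ELSE → 740
patient=Uma: bmi < 15 OR age <= 70 → 13
patient=Xiu: bmi < 28 AND ward IN ('ICU', 'ER') → 261
patient=Zane: bmi < 15 OR age <= 70 → 46

41, 50, 65, 55, 880, 64, 55, 740, 13, 261, 46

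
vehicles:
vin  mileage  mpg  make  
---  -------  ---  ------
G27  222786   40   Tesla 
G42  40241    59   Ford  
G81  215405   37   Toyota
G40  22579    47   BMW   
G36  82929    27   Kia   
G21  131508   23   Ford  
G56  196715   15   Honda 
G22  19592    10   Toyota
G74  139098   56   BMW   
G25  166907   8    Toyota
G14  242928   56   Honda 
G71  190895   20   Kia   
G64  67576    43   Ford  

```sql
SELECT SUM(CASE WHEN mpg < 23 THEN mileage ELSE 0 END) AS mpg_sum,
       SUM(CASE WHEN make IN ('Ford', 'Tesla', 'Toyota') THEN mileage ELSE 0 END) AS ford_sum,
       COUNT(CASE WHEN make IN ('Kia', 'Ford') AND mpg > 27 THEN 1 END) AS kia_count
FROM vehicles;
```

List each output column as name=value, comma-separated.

[mpg_sum: mpg < 23]
vin=G27: ✗
vin=G42: ✗
vin=G81: ✗
vin=G40: ✗
vin=G36: ✗
vin=G21: ✗
vin=G56: ✓ → 196715
vin=G22: ✓ → 19592
vin=G74: ✗
vin=G25: ✓ → 166907
vin=G14: ✗
vin=G71: ✓ → 190895
vin=G64: ✗
mpg_sum = 196715 + 19592 + 166907 + 190895 = 574109
—
[ford_sum: make IN ('Ford', 'Tesla', 'Toyota')]
vin=G27: ✓ → 222786
vin=G42: ✓ → 40241
vin=G81: ✓ → 215405
vin=G40: ✗
vin=G36: ✗
vin=G21: ✓ → 131508
vin=G56: ✗
vin=G22: ✓ → 19592
vin=G74: ✗
vin=G25: ✓ → 166907
vin=G14: ✗
vin=G71: ✗
vin=G64: ✓ → 67576
ford_sum = 222786 + 40241 + 215405 + 131508 + 19592 + 166907 + 67576 = 864015
—
[kia_count: make IN ('Kia', 'Ford') AND mpg > 27]
vin=G27: ✗
vin=G42: ✓ → 1
vin=G81: ✗
vin=G40: ✗
vin=G36: ✗
vin=G21: ✗
vin=G56: ✗
vin=G22: ✗
vin=G74: ✗
vin=G25: ✗
vin=G14: ✗
vin=G71: ✗
vin=G64: ✓ → 1
kia_count = COUNT(1, 1) = 2

mpg_sum=574109, ford_sum=864015, kia_count=2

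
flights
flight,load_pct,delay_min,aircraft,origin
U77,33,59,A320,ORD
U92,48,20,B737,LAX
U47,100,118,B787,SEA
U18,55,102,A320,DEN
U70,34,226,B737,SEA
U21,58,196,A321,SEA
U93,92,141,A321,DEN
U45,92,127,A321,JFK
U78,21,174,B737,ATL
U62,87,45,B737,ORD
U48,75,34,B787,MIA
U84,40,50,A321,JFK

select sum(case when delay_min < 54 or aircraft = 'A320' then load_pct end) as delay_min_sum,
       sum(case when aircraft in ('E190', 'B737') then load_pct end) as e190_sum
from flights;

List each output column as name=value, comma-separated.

delay_min_sum=338, e190_sum=190

[delay_min_sum: delay_min < 54 or aircraft = 'A320']
flight=U77: ✓ → 33
flight=U92: ✓ → 48
flight=U47: ✗
flight=U18: ✓ → 55
flight=U70: ✗
flight=U21: ✗
flight=U93: ✗
flight=U45: ✗
flight=U78: ✗
flight=U62: ✓ → 87
flight=U48: ✓ → 75
flight=U84: ✓ → 40
delay_min_sum = 33 + 48 + 55 + 87 + 75 + 40 = 338
—
[e190_sum: aircraft in ('E190', 'B737')]
flight=U77: ✗
flight=U92: ✓ → 48
flight=U47: ✗
flight=U18: ✗
flight=U70: ✓ → 34
flight=U21: ✗
flight=U93: ✗
flight=U45: ✗
flight=U78: ✓ → 21
flight=U62: ✓ → 87
flight=U48: ✗
flight=U84: ✗
e190_sum = 48 + 34 + 21 + 87 = 190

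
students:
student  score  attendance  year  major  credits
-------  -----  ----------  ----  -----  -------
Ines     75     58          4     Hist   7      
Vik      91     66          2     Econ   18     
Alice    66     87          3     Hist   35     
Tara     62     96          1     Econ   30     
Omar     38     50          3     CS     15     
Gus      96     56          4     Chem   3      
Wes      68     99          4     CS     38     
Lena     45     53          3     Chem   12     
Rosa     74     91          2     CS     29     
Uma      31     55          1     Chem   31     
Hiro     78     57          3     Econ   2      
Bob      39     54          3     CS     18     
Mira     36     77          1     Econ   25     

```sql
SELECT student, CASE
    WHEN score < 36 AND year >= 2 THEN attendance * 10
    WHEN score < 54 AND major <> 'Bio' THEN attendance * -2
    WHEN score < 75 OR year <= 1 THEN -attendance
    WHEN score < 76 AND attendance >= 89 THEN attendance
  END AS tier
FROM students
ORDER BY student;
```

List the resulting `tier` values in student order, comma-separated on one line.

student=Alice: score < 75 OR year <= 1 → -87
student=Bob: score < 54 AND major <> 'Bio' → -108
student=Gus: (no match → NULL) → NULL
student=Hiro: (no match → NULL) → NULL
student=Ines: (no match → NULL) → NULL
student=Lena: score < 54 AND major <> 'Bio' → -106
student=Mira: score < 54 AND major <> 'Bio' → -154
student=Omar: score < 54 AND major <> 'Bio' → -100
student=Rosa: score < 75 OR year <= 1 → -91
student=Tara: score < 75 OR year <= 1 → -96
student=Uma: score < 54 AND major <> 'Bio' → -110
student=Vik: (no match → NULL) → NULL
student=Wes: score < 75 OR year <= 1 → -99

-87, -108, NULL, NULL, NULL, -106, -154, -100, -91, -96, -110, NULL, -99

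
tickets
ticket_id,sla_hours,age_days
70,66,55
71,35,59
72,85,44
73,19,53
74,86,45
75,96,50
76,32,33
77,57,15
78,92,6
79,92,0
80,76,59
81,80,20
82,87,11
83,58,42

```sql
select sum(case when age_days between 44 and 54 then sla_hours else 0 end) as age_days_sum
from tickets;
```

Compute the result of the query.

ticket_id=70: ✗
ticket_id=71: ✗
ticket_id=72: ✓ → 85
ticket_id=73: ✓ → 19
ticket_id=74: ✓ → 86
ticket_id=75: ✓ → 96
ticket_id=76: ✗
ticket_id=77: ✗
ticket_id=78: ✗
ticket_id=79: ✗
ticket_id=80: ✗
ticket_id=81: ✗
ticket_id=82: ✗
ticket_id=83: ✗
age_days_sum = 85 + 19 + 86 + 96 = 286

286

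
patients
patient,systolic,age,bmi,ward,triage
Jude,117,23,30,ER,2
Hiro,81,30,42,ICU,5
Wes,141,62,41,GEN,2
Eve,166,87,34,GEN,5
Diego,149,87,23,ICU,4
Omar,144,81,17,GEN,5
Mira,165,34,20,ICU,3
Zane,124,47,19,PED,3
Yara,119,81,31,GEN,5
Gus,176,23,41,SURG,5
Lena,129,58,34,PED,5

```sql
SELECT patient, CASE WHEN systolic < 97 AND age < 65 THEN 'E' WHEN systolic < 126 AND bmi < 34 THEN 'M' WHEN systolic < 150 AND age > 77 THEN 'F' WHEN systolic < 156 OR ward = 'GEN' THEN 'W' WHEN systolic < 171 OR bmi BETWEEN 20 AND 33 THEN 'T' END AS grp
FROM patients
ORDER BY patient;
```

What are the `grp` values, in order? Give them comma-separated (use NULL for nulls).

F, W, NULL, E, M, W, T, F, W, M, M

patient=Diego: systolic < 150 AND age > 77 → F
patient=Eve: systolic < 156 OR ward = 'GEN' → W
patient=Gus: (no match → NULL) → NULL
patient=Hiro: systolic < 97 AND age < 65 → E
patient=Jude: systolic < 126 AND bmi < 34 → M
patient=Lena: systolic < 156 OR ward = 'GEN' → W
patient=Mira: systolic < 171 OR bmi BETWEEN 20 AND 33 → T
patient=Omar: systolic < 150 AND age > 77 → F
patient=Wes: systolic < 156 OR ward = 'GEN' → W
patient=Yara: systolic < 126 AND bmi < 34 → M
patient=Zane: systolic < 126 AND bmi < 34 → M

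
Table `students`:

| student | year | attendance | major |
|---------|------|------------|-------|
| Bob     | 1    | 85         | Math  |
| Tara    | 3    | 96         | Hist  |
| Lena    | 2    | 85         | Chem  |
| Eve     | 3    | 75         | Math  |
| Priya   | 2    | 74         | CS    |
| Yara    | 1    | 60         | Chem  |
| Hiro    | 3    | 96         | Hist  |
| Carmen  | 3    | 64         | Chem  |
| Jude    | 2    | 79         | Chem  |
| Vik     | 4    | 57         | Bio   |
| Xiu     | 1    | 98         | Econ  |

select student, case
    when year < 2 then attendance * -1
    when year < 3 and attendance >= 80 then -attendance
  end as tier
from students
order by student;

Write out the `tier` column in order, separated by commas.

student=Bob: year < 2 → -85
student=Carmen: (no match → NULL) → NULL
student=Eve: (no match → NULL) → NULL
student=Hiro: (no match → NULL) → NULL
student=Jude: (no match → NULL) → NULL
student=Lena: year < 3 and attendance >= 80 → -85
student=Priya: (no match → NULL) → NULL
student=Tara: (no match → NULL) → NULL
student=Vik: (no match → NULL) → NULL
student=Xiu: year < 2 → -98
student=Yara: year < 2 → -60

-85, NULL, NULL, NULL, NULL, -85, NULL, NULL, NULL, -98, -60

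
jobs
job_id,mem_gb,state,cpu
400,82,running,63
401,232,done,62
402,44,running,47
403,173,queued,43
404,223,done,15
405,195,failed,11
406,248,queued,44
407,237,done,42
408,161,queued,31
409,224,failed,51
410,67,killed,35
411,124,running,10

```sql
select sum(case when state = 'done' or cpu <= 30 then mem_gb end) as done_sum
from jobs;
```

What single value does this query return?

1011

job_id=400: ✗
job_id=401: ✓ → 232
job_id=402: ✗
job_id=403: ✗
job_id=404: ✓ → 223
job_id=405: ✓ → 195
job_id=406: ✗
job_id=407: ✓ → 237
job_id=408: ✗
job_id=409: ✗
job_id=410: ✗
job_id=411: ✓ → 124
done_sum = 232 + 223 + 195 + 237 + 124 = 1011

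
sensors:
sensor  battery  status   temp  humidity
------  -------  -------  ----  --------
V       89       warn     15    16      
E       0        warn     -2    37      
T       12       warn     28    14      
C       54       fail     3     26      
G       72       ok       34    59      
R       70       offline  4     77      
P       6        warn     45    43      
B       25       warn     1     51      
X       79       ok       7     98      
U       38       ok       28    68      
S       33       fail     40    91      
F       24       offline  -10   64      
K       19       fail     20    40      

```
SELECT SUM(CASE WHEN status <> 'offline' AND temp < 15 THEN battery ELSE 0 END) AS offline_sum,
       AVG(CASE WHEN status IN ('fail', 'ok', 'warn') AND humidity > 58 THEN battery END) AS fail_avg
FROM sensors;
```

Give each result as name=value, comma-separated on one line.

[offline_sum: status <> 'offline' AND temp < 15]
sensor=V: ✗
sensor=E: ✓ → 0
sensor=T: ✗
sensor=C: ✓ → 54
sensor=G: ✗
sensor=R: ✗
sensor=P: ✗
sensor=B: ✓ → 25
sensor=X: ✓ → 79
sensor=U: ✗
sensor=S: ✗
sensor=F: ✗
sensor=K: ✗
offline_sum = 54 + 25 + 79 = 158
—
[fail_avg: status IN ('fail', 'ok', 'warn') AND humidity > 58]
sensor=V: ✗
sensor=E: ✗
sensor=T: ✗
sensor=C: ✗
sensor=G: ✓ → 72
sensor=R: ✗
sensor=P: ✗
sensor=B: ✗
sensor=X: ✓ → 79
sensor=U: ✓ → 38
sensor=S: ✓ → 33
sensor=F: ✗
sensor=K: ✗
fail_avg = (72 + 79 + 38 + 33) / 4 = 55.5

offline_sum=158, fail_avg=55.5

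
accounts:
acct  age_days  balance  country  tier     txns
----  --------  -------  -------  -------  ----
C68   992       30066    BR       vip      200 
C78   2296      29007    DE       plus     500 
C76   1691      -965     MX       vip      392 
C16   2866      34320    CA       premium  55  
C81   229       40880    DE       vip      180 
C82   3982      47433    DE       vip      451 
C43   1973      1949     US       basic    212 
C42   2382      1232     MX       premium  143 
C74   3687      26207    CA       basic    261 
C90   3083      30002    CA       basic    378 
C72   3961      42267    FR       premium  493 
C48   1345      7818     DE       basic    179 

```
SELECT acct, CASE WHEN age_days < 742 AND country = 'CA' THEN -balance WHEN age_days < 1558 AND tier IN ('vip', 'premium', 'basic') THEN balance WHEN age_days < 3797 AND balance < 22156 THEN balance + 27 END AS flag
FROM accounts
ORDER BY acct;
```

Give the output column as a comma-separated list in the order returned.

NULL, 1259, 1976, 7818, 30066, NULL, NULL, -938, NULL, 40880, NULL, NULL

acct=C16: (no match → NULL) → NULL
acct=C42: age_days < 3797 AND balance < 22156 → 1259
acct=C43: age_days < 3797 AND balance < 22156 → 1976
acct=C48: age_days < 1558 AND tier IN ('vip', 'premium', 'basic') → 7818
acct=C68: age_days < 1558 AND tier IN ('vip', 'premium', 'basic') → 30066
acct=C72: (no match → NULL) → NULL
acct=C74: (no match → NULL) → NULL
acct=C76: age_days < 3797 AND balance < 22156 → -938
acct=C78: (no match → NULL) → NULL
acct=C81: age_days < 1558 AND tier IN ('vip', 'premium', 'basic') → 40880
acct=C82: (no match → NULL) → NULL
acct=C90: (no match → NULL) → NULL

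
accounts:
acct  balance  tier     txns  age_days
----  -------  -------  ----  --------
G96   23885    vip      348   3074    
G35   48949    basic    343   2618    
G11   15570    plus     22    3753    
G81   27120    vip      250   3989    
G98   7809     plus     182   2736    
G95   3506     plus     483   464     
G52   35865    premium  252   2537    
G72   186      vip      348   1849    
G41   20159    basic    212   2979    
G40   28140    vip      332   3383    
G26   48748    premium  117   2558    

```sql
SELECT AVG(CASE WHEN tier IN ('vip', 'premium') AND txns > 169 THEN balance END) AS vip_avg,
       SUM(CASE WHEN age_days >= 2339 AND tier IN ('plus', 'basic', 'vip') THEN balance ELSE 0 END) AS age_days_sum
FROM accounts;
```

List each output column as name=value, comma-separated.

[vip_avg: tier IN ('vip', 'premium') AND txns > 169]
acct=G96: ✓ → 23885
acct=G35: ✗
acct=G11: ✗
acct=G81: ✓ → 27120
acct=G98: ✗
acct=G95: ✗
acct=G52: ✓ → 35865
acct=G72: ✓ → 186
acct=G41: ✗
acct=G40: ✓ → 28140
acct=G26: ✗
vip_avg = (23885 + 27120 + 35865 + 186 + 28140) / 5 = 23039.2
—
[age_days_sum: age_days >= 2339 AND tier IN ('plus', 'basic', 'vip')]
acct=G96: ✓ → 23885
acct=G35: ✓ → 48949
acct=G11: ✓ → 15570
acct=G81: ✓ → 27120
acct=G98: ✓ → 7809
acct=G95: ✗
acct=G52: ✗
acct=G72: ✗
acct=G41: ✓ → 20159
acct=G40: ✓ → 28140
acct=G26: ✗
age_days_sum = 23885 + 48949 + 15570 + 27120 + 7809 + 20159 + 28140 = 171632

vip_avg=23039.2, age_days_sum=171632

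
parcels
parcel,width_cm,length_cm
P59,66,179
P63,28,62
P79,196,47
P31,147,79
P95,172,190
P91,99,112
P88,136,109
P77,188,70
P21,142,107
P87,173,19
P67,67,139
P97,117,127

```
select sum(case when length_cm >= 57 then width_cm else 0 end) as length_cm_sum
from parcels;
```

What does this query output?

1162

parcel=P59: ✓ → 66
parcel=P63: ✓ → 28
parcel=P79: ✗
parcel=P31: ✓ → 147
parcel=P95: ✓ → 172
parcel=P91: ✓ → 99
parcel=P88: ✓ → 136
parcel=P77: ✓ → 188
parcel=P21: ✓ → 142
parcel=P87: ✗
parcel=P67: ✓ → 67
parcel=P97: ✓ → 117
length_cm_sum = 66 + 28 + 147 + 172 + 99 + 136 + 188 + 142 + 67 + 117 = 1162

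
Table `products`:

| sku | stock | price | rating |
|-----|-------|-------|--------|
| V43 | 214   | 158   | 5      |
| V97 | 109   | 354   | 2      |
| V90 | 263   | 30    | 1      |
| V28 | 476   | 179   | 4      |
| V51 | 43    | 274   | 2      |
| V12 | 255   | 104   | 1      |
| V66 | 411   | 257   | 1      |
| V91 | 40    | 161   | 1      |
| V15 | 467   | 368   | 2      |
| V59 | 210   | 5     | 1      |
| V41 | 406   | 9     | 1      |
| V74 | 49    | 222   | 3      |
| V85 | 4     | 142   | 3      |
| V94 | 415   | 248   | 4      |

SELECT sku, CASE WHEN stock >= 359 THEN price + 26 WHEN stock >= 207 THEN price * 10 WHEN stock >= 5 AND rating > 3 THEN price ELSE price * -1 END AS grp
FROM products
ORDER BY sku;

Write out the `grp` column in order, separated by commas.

1040, 394, 205, 35, 1580, -274, 50, 283, -222, -142, 300, -161, 274, -354

sku=V12: stock >= 207 → 1040
sku=V15: stock >= 359 → 394
sku=V28: stock >= 359 → 205
sku=V41: stock >= 359 → 35
sku=V43: stock >= 207 → 1580
sku=V51: ELSE → -274
sku=V59: stock >= 207 → 50
sku=V66: stock >= 359 → 283
sku=V74: ELSE → -222
sku=V85: ELSE → -142
sku=V90: stock >= 207 → 300
sku=V91: ELSE → -161
sku=V94: stock >= 359 → 274
sku=V97: ELSE → -354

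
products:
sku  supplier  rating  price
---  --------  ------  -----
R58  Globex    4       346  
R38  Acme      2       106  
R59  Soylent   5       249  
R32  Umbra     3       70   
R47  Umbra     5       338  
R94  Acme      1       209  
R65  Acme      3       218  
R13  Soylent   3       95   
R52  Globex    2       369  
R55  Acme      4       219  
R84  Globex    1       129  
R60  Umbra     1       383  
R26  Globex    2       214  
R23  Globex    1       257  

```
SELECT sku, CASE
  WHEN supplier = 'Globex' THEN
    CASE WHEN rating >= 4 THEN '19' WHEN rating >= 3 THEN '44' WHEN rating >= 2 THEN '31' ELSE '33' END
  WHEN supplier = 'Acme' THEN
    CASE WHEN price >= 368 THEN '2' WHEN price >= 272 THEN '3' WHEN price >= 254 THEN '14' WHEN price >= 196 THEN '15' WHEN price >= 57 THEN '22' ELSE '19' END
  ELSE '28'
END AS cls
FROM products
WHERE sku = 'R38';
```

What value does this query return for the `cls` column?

sku = R38: supplier=Acme, rating=2, price=106.
supplier='Acme' → inner[price >= 57] → 22

22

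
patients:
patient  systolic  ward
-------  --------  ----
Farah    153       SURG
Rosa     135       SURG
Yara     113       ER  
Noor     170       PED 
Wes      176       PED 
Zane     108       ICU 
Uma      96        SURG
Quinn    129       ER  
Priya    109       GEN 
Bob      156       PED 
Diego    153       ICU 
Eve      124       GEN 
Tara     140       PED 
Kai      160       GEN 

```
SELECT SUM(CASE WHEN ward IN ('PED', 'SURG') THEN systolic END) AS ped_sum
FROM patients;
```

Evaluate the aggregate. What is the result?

patient=Farah: ✓ → 153
patient=Rosa: ✓ → 135
patient=Yara: ✗
patient=Noor: ✓ → 170
patient=Wes: ✓ → 176
patient=Zane: ✗
patient=Uma: ✓ → 96
patient=Quinn: ✗
patient=Priya: ✗
patient=Bob: ✓ → 156
patient=Diego: ✗
patient=Eve: ✗
patient=Tara: ✓ → 140
patient=Kai: ✗
ped_sum = 153 + 135 + 170 + 176 + 96 + 156 + 140 = 1026

1026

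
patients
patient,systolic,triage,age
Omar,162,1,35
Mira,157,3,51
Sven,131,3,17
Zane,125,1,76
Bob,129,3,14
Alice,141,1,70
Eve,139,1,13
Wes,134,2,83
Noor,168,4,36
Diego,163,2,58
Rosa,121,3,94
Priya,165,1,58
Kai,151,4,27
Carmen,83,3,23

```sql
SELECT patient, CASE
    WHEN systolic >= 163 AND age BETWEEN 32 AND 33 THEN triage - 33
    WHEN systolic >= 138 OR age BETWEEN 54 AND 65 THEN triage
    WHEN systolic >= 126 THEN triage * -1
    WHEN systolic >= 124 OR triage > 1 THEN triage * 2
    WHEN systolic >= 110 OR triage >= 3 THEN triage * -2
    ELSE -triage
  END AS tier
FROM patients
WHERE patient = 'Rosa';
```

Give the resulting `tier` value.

6

patient = Rosa: systolic=121, triage=3, age=94.
systolic >= 163 AND age BETWEEN 32 AND 33 → false
systolic >= 138 OR age BETWEEN 54 AND 65 → false
systolic >= 126 → false
systolic >= 124 OR triage > 1 → true → 6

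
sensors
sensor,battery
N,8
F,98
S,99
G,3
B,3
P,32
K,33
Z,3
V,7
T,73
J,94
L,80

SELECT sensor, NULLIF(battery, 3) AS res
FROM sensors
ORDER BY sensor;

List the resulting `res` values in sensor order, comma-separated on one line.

sensor=B: battery=3 vs 3: equal → NULL
sensor=F: battery=98 vs 3: differ → 98
sensor=G: battery=3 vs 3: equal → NULL
sensor=J: battery=94 vs 3: differ → 94
sensor=K: battery=33 vs 3: differ → 33
sensor=L: battery=80 vs 3: differ → 80
sensor=N: battery=8 vs 3: differ → 8
sensor=P: battery=32 vs 3: differ → 32
sensor=S: battery=99 vs 3: differ → 99
sensor=T: battery=73 vs 3: differ → 73
sensor=V: battery=7 vs 3: differ → 7
sensor=Z: battery=3 vs 3: equal → NULL

NULL, 98, NULL, 94, 33, 80, 8, 32, 99, 73, 7, NULL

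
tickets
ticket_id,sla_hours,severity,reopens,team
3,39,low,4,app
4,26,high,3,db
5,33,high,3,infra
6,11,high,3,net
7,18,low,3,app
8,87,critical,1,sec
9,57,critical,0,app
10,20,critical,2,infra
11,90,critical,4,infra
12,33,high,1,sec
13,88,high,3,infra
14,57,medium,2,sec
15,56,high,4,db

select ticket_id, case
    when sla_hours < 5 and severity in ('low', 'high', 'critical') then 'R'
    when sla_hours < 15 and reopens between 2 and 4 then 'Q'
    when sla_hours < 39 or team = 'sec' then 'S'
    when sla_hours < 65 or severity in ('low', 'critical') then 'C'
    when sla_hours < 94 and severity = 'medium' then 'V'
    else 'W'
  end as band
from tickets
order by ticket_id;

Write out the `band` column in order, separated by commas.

C, S, S, Q, S, S, C, S, C, S, W, S, C

ticket_id=3: sla_hours < 65 or severity in ('low', 'critical') → C
ticket_id=4: sla_hours < 39 or team = 'sec' → S
ticket_id=5: sla_hours < 39 or team = 'sec' → S
ticket_id=6: sla_hours < 15 and reopens between 2 and 4 → Q
ticket_id=7: sla_hours < 39 or team = 'sec' → S
ticket_id=8: sla_hours < 39 or team = 'sec' → S
ticket_id=9: sla_hours < 65 or severity in ('low', 'critical') → C
ticket_id=10: sla_hours < 39 or team = 'sec' → S
ticket_id=11: sla_hours < 65 or severity in ('low', 'critical') → C
ticket_id=12: sla_hours < 39 or team = 'sec' → S
ticket_id=13: ELSE → W
ticket_id=14: sla_hours < 39 or team = 'sec' → S
ticket_id=15: sla_hours < 65 or severity in ('low', 'critical') → C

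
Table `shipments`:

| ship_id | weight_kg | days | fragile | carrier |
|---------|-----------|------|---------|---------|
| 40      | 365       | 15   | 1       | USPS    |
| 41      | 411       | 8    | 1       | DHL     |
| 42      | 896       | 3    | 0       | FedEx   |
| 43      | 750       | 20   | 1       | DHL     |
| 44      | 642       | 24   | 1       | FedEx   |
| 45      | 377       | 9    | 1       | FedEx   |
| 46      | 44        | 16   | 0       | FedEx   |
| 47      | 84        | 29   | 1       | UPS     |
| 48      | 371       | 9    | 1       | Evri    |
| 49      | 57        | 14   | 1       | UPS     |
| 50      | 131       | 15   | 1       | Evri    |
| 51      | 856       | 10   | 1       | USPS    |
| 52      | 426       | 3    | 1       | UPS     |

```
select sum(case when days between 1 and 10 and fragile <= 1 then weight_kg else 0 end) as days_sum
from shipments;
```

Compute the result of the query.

3337

ship_id=40: ✗
ship_id=41: ✓ → 411
ship_id=42: ✓ → 896
ship_id=43: ✗
ship_id=44: ✗
ship_id=45: ✓ → 377
ship_id=46: ✗
ship_id=47: ✗
ship_id=48: ✓ → 371
ship_id=49: ✗
ship_id=50: ✗
ship_id=51: ✓ → 856
ship_id=52: ✓ → 426
days_sum = 411 + 896 + 377 + 371 + 856 + 426 = 3337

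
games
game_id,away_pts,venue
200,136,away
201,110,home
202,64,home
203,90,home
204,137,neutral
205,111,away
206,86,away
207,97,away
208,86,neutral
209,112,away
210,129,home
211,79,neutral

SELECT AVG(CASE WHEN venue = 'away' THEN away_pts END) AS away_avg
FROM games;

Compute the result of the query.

game_id=200: ✓ → 136
game_id=201: ✗
game_id=202: ✗
game_id=203: ✗
game_id=204: ✗
game_id=205: ✓ → 111
game_id=206: ✓ → 86
game_id=207: ✓ → 97
game_id=208: ✗
game_id=209: ✓ → 112
game_id=210: ✗
game_id=211: ✗
away_avg = (136 + 111 + 86 + 97 + 112) / 5 = 108.4

108.4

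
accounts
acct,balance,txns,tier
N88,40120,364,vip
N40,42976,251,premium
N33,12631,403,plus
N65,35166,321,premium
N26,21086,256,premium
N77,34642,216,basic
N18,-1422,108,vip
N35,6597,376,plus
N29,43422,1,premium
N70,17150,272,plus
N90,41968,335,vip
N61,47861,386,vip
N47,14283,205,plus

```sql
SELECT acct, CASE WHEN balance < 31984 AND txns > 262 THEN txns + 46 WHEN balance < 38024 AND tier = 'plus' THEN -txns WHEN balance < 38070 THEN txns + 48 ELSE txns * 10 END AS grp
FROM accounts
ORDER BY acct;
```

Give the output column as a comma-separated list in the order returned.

acct=N18: balance < 38070 → 156
acct=N26: balance < 38070 → 304
acct=N29: ELSE → 10
acct=N33: balance < 31984 AND txns > 262 → 449
acct=N35: balance < 31984 AND txns > 262 → 422
acct=N40: ELSE → 2510
acct=N47: balance < 38024 AND tier = 'plus' → -205
acct=N61: ELSE → 3860
acct=N65: balance < 38070 → 369
acct=N70: balance < 31984 AND txns > 262 → 318
acct=N77: balance < 38070 → 264
acct=N88: ELSE → 3640
acct=N90: ELSE → 3350

156, 304, 10, 449, 422, 2510, -205, 3860, 369, 318, 264, 3640, 3350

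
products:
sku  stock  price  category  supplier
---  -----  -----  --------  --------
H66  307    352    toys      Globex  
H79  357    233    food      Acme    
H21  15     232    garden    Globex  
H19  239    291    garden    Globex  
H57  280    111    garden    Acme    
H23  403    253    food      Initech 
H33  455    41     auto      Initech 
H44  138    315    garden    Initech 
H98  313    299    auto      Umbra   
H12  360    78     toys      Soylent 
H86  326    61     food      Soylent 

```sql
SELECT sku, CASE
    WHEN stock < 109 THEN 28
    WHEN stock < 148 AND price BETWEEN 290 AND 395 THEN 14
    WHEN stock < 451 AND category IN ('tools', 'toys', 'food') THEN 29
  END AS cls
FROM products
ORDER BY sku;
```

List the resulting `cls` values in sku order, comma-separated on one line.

29, NULL, 28, 29, NULL, 14, NULL, 29, 29, 29, NULL

sku=H12: stock < 451 AND category IN ('tools', 'toys', 'food') → 29
sku=H19: (no match → NULL) → NULL
sku=H21: stock < 109 → 28
sku=H23: stock < 451 AND category IN ('tools', 'toys', 'food') → 29
sku=H33: (no match → NULL) → NULL
sku=H44: stock < 148 AND price BETWEEN 290 AND 395 → 14
sku=H57: (no match → NULL) → NULL
sku=H66: stock < 451 AND category IN ('tools', 'toys', 'food') → 29
sku=H79: stock < 451 AND category IN ('tools', 'toys', 'food') → 29
sku=H86: stock < 451 AND category IN ('tools', 'toys', 'food') → 29
sku=H98: (no match → NULL) → NULL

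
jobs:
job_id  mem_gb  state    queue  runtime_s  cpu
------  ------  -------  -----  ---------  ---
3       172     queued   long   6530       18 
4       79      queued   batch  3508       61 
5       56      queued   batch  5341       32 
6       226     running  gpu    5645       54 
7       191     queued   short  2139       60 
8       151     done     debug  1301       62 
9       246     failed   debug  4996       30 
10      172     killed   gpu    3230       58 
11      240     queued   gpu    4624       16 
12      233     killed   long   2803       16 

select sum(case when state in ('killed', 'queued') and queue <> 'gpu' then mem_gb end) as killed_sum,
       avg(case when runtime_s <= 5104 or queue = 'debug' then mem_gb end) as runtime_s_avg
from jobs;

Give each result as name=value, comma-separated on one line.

[killed_sum: state in ('killed', 'queued') and queue <> 'gpu']
job_id=3: ✓ → 172
job_id=4: ✓ → 79
job_id=5: ✓ → 56
job_id=6: ✗
job_id=7: ✓ → 191
job_id=8: ✗
job_id=9: ✗
job_id=10: ✗
job_id=11: ✗
job_id=12: ✓ → 233
killed_sum = 172 + 79 + 56 + 191 + 233 = 731
—
[runtime_s_avg: runtime_s <= 5104 or queue = 'debug']
job_id=3: ✗
job_id=4: ✓ → 79
job_id=5: ✗
job_id=6: ✗
job_id=7: ✓ → 191
job_id=8: ✓ → 151
job_id=9: ✓ → 246
job_id=10: ✓ → 172
job_id=11: ✓ → 240
job_id=12: ✓ → 233
runtime_s_avg = (79 + 191 + 151 + 246 + 172 + 240 + 233) / 7 = 187.4285714286

killed_sum=731, runtime_s_avg=187.4285714286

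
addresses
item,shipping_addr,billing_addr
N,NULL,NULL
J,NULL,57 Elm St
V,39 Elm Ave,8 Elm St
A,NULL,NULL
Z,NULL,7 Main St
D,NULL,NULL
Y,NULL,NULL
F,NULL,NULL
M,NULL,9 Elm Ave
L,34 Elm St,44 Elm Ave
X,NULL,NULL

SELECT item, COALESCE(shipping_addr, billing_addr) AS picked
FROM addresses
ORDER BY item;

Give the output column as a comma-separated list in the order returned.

item=A: shipping_addr=NULL, billing_addr=NULL (all NULL) → NULL
item=D: shipping_addr=NULL, billing_addr=NULL (all NULL) → NULL
item=F: shipping_addr=NULL, billing_addr=NULL (all NULL) → NULL
item=J: shipping_addr=NULL, billing_addr=57 Elm St → 57 Elm St
item=L: shipping_addr=34 Elm St → 34 Elm St
item=M: shipping_addr=NULL, billing_addr=9 Elm Ave → 9 Elm Ave
item=N: shipping_addr=NULL, billing_addr=NULL (all NULL) → NULL
item=V: shipping_addr=39 Elm Ave → 39 Elm Ave
item=X: shipping_addr=NULL, billing_addr=NULL (all NULL) → NULL
item=Y: shipping_addr=NULL, billing_addr=NULL (all NULL) → NULL
item=Z: shipping_addr=NULL, billing_addr=7 Main St → 7 Main St

NULL, NULL, NULL, 57 Elm St, 34 Elm St, 9 Elm Ave, NULL, 39 Elm Ave, NULL, NULL, 7 Main St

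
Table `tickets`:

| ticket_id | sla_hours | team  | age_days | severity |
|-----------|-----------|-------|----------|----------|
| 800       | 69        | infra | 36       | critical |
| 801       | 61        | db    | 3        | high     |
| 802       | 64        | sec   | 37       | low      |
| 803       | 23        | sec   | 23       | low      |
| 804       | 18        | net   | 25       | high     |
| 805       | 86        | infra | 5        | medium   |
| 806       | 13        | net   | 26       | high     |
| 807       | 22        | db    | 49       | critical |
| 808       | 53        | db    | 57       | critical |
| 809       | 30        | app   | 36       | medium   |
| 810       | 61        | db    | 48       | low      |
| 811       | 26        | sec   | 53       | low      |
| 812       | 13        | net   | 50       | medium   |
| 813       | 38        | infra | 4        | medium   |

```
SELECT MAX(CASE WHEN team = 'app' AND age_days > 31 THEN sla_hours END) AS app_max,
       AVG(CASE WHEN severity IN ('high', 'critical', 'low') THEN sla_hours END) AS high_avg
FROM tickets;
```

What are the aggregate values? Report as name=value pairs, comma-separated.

[app_max: team = 'app' AND age_days > 31]
ticket_id=800: ✗
ticket_id=801: ✗
ticket_id=802: ✗
ticket_id=803: ✗
ticket_id=804: ✗
ticket_id=805: ✗
ticket_id=806: ✗
ticket_id=807: ✗
ticket_id=808: ✗
ticket_id=809: ✓ → 30
ticket_id=810: ✗
ticket_id=811: ✗
ticket_id=812: ✗
ticket_id=813: ✗
app_max = MAX(30) = 30
—
[high_avg: severity IN ('high', 'critical', 'low')]
ticket_id=800: ✓ → 69
ticket_id=801: ✓ → 61
ticket_id=802: ✓ → 64
ticket_id=803: ✓ → 23
ticket_id=804: ✓ → 18
ticket_id=805: ✗
ticket_id=806: ✓ → 13
ticket_id=807: ✓ → 22
ticket_id=808: ✓ → 53
ticket_id=809: ✗
ticket_id=810: ✓ → 61
ticket_id=811: ✓ → 26
ticket_id=812: ✗
ticket_id=813: ✗
high_avg = (69 + 61 + 64 + 23 + 18 + 13 + 22 + 53 + 61 + 26) / 10 = 41

app_max=30, high_avg=41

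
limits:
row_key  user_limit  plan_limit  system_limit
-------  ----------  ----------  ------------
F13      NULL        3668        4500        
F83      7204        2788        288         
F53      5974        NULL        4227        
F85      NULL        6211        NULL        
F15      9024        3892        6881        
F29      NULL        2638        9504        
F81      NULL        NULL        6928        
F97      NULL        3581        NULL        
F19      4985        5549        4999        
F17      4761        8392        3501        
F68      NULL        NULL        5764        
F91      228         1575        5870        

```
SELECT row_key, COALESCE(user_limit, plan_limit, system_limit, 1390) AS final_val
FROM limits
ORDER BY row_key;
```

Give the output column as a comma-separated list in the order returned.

3668, 9024, 4761, 4985, 2638, 5974, 5764, 6928, 7204, 6211, 228, 3581

row_key=F13: user_limit=NULL, plan_limit=3668 → 3668
row_key=F15: user_limit=9024 → 9024
row_key=F17: user_limit=4761 → 4761
row_key=F19: user_limit=4985 → 4985
row_key=F29: user_limit=NULL, plan_limit=2638 → 2638
row_key=F53: user_limit=5974 → 5974
row_key=F68: user_limit=NULL, plan_limit=NULL, system_limit=5764 → 5764
row_key=F81: user_limit=NULL, plan_limit=NULL, system_limit=6928 → 6928
row_key=F83: user_limit=7204 → 7204
row_key=F85: user_limit=NULL, plan_limit=6211 → 6211
row_key=F91: user_limit=228 → 228
row_key=F97: user_limit=NULL, plan_limit=3581 → 3581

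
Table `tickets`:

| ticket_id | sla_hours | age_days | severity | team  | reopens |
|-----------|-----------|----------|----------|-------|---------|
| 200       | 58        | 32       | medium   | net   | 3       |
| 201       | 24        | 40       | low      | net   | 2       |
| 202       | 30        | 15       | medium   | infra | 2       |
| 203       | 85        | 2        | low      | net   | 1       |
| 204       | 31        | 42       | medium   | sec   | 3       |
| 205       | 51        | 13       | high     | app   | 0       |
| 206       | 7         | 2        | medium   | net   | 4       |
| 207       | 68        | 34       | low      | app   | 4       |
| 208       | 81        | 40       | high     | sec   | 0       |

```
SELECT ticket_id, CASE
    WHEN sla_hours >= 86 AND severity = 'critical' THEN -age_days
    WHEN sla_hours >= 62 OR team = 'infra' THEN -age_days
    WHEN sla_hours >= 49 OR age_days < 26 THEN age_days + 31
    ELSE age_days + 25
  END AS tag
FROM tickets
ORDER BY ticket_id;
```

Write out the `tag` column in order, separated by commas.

63, 65, -15, -2, 67, 44, 33, -34, -40

ticket_id=200: sla_hours >= 49 OR age_days < 26 → 63
ticket_id=201: ELSE → 65
ticket_id=202: sla_hours >= 62 OR team = 'infra' → -15
ticket_id=203: sla_hours >= 62 OR team = 'infra' → -2
ticket_id=204: ELSE → 67
ticket_id=205: sla_hours >= 49 OR age_days < 26 → 44
ticket_id=206: sla_hours >= 49 OR age_days < 26 → 33
ticket_id=207: sla_hours >= 62 OR team = 'infra' → -34
ticket_id=208: sla_hours >= 62 OR team = 'infra' → -40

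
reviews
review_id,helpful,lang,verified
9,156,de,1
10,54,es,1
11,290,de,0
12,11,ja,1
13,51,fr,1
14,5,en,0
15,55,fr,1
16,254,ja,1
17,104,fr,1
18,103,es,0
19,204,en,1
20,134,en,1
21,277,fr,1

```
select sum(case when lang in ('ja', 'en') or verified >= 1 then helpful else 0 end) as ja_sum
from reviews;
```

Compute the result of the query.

1305

review_id=9: ✓ → 156
review_id=10: ✓ → 54
review_id=11: ✗
review_id=12: ✓ → 11
review_id=13: ✓ → 51
review_id=14: ✓ → 5
review_id=15: ✓ → 55
review_id=16: ✓ → 254
review_id=17: ✓ → 104
review_id=18: ✗
review_id=19: ✓ → 204
review_id=20: ✓ → 134
review_id=21: ✓ → 277
ja_sum = 156 + 54 + 11 + 51 + 5 + 55 + 254 + 104 + 204 + 134 + 277 = 1305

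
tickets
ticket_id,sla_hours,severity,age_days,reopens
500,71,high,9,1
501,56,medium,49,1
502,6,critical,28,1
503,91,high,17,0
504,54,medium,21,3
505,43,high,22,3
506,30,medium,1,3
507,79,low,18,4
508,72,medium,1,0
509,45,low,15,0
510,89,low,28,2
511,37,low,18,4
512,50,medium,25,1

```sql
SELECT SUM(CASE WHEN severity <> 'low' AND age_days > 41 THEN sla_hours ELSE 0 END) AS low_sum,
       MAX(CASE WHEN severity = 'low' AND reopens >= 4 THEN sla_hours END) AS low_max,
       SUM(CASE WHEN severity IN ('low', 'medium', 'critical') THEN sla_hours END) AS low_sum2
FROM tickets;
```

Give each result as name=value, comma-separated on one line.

low_sum=56, low_max=79, low_sum2=518

[low_sum: severity <> 'low' AND age_days > 41]
ticket_id=500: ✗
ticket_id=501: ✓ → 56
ticket_id=502: ✗
ticket_id=503: ✗
ticket_id=504: ✗
ticket_id=505: ✗
ticket_id=506: ✗
ticket_id=507: ✗
ticket_id=508: ✗
ticket_id=509: ✗
ticket_id=510: ✗
ticket_id=511: ✗
ticket_id=512: ✗
low_sum = 56
—
[low_max: severity = 'low' AND reopens >= 4]
ticket_id=500: ✗
ticket_id=501: ✗
ticket_id=502: ✗
ticket_id=503: ✗
ticket_id=504: ✗
ticket_id=505: ✗
ticket_id=506: ✗
ticket_id=507: ✓ → 79
ticket_id=508: ✗
ticket_id=509: ✗
ticket_id=510: ✗
ticket_id=511: ✓ → 37
ticket_id=512: ✗
low_max = MAX(79, 37) = 79
—
[low_sum2: severity IN ('low', 'medium', 'critical')]
ticket_id=500: ✗
ticket_id=501: ✓ → 56
ticket_id=502: ✓ → 6
ticket_id=503: ✗
ticket_id=504: ✓ → 54
ticket_id=505: ✗
ticket_id=506: ✓ → 30
ticket_id=507: ✓ → 79
ticket_id=508: ✓ → 72
ticket_id=509: ✓ → 45
ticket_id=510: ✓ → 89
ticket_id=511: ✓ → 37
ticket_id=512: ✓ → 50
low_sum2 = 56 + 6 + 54 + 30 + 79 + 72 + 45 + 89 + 37 + 50 = 518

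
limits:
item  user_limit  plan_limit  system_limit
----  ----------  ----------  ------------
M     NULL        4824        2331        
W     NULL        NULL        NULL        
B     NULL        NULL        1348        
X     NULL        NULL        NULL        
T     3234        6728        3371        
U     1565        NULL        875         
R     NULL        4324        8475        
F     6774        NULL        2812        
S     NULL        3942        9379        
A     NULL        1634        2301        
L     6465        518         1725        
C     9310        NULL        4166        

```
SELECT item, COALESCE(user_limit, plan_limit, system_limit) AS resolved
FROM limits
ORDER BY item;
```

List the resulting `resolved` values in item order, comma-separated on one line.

item=A: user_limit=NULL, plan_limit=1634 → 1634
item=B: user_limit=NULL, plan_limit=NULL, system_limit=1348 → 1348
item=C: user_limit=9310 → 9310
item=F: user_limit=6774 → 6774
item=L: user_limit=6465 → 6465
item=M: user_limit=NULL, plan_limit=4824 → 4824
item=R: user_limit=NULL, plan_limit=4324 → 4324
item=S: user_limit=NULL, plan_limit=3942 → 3942
item=T: user_limit=3234 → 3234
item=U: user_limit=1565 → 1565
item=W: user_limit=NULL, plan_limit=NULL, system_limit=NULL (all NULL) → NULL
item=X: user_limit=NULL, plan_limit=NULL, system_limit=NULL (all NULL) → NULL

1634, 1348, 9310, 6774, 6465, 4824, 4324, 3942, 3234, 1565, NULL, NULL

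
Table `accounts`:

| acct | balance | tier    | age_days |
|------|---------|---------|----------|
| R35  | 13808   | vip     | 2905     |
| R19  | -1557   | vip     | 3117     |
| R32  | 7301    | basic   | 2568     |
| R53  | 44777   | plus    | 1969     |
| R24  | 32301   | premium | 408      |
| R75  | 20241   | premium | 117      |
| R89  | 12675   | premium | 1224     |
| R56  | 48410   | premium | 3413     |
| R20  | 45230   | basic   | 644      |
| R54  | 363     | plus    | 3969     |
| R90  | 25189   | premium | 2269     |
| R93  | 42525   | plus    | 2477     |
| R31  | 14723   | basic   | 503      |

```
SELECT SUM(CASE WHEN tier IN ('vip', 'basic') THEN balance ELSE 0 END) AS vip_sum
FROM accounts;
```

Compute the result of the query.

acct=R35: ✓ → 13808
acct=R19: ✓ → -1557
acct=R32: ✓ → 7301
acct=R53: ✗
acct=R24: ✗
acct=R75: ✗
acct=R89: ✗
acct=R56: ✗
acct=R20: ✓ → 45230
acct=R54: ✗
acct=R90: ✗
acct=R93: ✗
acct=R31: ✓ → 14723
vip_sum = 13808 + -1557 + 7301 + 45230 + 14723 = 79505

79505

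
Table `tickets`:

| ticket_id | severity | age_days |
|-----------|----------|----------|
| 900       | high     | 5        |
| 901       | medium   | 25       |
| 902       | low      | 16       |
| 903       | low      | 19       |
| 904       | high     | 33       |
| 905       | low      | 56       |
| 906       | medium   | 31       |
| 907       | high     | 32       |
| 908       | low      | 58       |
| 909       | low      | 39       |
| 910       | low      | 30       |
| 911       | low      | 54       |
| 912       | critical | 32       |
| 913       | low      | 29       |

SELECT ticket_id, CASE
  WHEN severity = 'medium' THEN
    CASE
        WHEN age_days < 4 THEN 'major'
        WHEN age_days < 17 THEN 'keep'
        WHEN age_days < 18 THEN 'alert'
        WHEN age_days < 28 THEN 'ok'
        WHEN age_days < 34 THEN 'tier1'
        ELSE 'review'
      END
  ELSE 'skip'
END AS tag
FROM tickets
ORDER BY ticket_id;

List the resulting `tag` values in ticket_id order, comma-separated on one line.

skip, ok, skip, skip, skip, skip, tier1, skip, skip, skip, skip, skip, skip, skip

ticket_id=900: severity='high' → outer ELSE → skip
ticket_id=901: severity='medium' → inner[age_days < 28] → ok
ticket_id=902: severity='low' → outer ELSE → skip
ticket_id=903: severity='low' → outer ELSE → skip
ticket_id=904: severity='high' → outer ELSE → skip
ticket_id=905: severity='low' → outer ELSE → skip
ticket_id=906: severity='medium' → inner[age_days < 34] → tier1
ticket_id=907: severity='high' → outer ELSE → skip
ticket_id=908: severity='low' → outer ELSE → skip
ticket_id=909: severity='low' → outer ELSE → skip
ticket_id=910: severity='low' → outer ELSE → skip
ticket_id=911: severity='low' → outer ELSE → skip
ticket_id=912: severity='critical' → outer ELSE → skip
ticket_id=913: severity='low' → outer ELSE → skip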